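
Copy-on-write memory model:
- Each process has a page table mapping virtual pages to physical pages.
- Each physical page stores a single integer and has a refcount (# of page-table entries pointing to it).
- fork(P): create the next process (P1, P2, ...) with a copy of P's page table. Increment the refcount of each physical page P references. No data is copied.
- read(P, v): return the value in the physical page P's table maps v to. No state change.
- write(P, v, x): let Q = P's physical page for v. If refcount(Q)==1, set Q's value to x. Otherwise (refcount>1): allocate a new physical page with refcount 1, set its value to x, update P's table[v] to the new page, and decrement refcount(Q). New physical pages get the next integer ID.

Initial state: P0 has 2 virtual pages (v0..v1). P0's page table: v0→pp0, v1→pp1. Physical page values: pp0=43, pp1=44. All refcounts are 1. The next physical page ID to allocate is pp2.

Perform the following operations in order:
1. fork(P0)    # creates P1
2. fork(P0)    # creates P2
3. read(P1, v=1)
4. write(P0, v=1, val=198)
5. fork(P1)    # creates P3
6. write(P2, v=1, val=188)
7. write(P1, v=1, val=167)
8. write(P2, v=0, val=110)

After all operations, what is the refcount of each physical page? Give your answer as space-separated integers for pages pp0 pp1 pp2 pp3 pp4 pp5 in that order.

Op 1: fork(P0) -> P1. 2 ppages; refcounts: pp0:2 pp1:2
Op 2: fork(P0) -> P2. 2 ppages; refcounts: pp0:3 pp1:3
Op 3: read(P1, v1) -> 44. No state change.
Op 4: write(P0, v1, 198). refcount(pp1)=3>1 -> COPY to pp2. 3 ppages; refcounts: pp0:3 pp1:2 pp2:1
Op 5: fork(P1) -> P3. 3 ppages; refcounts: pp0:4 pp1:3 pp2:1
Op 6: write(P2, v1, 188). refcount(pp1)=3>1 -> COPY to pp3. 4 ppages; refcounts: pp0:4 pp1:2 pp2:1 pp3:1
Op 7: write(P1, v1, 167). refcount(pp1)=2>1 -> COPY to pp4. 5 ppages; refcounts: pp0:4 pp1:1 pp2:1 pp3:1 pp4:1
Op 8: write(P2, v0, 110). refcount(pp0)=4>1 -> COPY to pp5. 6 ppages; refcounts: pp0:3 pp1:1 pp2:1 pp3:1 pp4:1 pp5:1

Answer: 3 1 1 1 1 1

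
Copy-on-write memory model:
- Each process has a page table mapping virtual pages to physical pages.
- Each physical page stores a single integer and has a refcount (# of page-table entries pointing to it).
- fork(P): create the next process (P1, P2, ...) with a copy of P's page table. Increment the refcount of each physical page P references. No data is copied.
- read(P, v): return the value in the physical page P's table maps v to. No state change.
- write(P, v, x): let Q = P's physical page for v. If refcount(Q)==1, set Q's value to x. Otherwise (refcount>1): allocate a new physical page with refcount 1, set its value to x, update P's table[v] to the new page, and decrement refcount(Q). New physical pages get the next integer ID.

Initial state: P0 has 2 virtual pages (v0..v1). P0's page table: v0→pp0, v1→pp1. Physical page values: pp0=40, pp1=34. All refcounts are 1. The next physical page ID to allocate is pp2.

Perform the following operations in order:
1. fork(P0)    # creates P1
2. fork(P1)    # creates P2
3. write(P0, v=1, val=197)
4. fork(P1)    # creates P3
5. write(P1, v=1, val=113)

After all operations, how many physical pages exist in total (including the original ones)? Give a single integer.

Answer: 4

Derivation:
Op 1: fork(P0) -> P1. 2 ppages; refcounts: pp0:2 pp1:2
Op 2: fork(P1) -> P2. 2 ppages; refcounts: pp0:3 pp1:3
Op 3: write(P0, v1, 197). refcount(pp1)=3>1 -> COPY to pp2. 3 ppages; refcounts: pp0:3 pp1:2 pp2:1
Op 4: fork(P1) -> P3. 3 ppages; refcounts: pp0:4 pp1:3 pp2:1
Op 5: write(P1, v1, 113). refcount(pp1)=3>1 -> COPY to pp3. 4 ppages; refcounts: pp0:4 pp1:2 pp2:1 pp3:1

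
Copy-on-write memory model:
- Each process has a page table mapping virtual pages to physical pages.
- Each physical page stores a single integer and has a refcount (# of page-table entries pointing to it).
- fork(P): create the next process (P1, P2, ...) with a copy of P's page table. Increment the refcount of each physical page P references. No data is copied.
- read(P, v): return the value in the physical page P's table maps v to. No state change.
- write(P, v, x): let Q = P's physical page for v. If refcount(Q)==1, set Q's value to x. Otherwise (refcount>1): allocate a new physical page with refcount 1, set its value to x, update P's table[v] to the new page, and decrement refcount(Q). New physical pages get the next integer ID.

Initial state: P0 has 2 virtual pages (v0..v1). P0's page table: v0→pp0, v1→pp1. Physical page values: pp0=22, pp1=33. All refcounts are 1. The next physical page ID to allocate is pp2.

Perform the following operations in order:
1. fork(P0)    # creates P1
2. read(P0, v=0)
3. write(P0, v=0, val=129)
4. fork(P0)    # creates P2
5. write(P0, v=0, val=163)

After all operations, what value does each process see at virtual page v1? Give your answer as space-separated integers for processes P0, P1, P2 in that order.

Op 1: fork(P0) -> P1. 2 ppages; refcounts: pp0:2 pp1:2
Op 2: read(P0, v0) -> 22. No state change.
Op 3: write(P0, v0, 129). refcount(pp0)=2>1 -> COPY to pp2. 3 ppages; refcounts: pp0:1 pp1:2 pp2:1
Op 4: fork(P0) -> P2. 3 ppages; refcounts: pp0:1 pp1:3 pp2:2
Op 5: write(P0, v0, 163). refcount(pp2)=2>1 -> COPY to pp3. 4 ppages; refcounts: pp0:1 pp1:3 pp2:1 pp3:1
P0: v1 -> pp1 = 33
P1: v1 -> pp1 = 33
P2: v1 -> pp1 = 33

Answer: 33 33 33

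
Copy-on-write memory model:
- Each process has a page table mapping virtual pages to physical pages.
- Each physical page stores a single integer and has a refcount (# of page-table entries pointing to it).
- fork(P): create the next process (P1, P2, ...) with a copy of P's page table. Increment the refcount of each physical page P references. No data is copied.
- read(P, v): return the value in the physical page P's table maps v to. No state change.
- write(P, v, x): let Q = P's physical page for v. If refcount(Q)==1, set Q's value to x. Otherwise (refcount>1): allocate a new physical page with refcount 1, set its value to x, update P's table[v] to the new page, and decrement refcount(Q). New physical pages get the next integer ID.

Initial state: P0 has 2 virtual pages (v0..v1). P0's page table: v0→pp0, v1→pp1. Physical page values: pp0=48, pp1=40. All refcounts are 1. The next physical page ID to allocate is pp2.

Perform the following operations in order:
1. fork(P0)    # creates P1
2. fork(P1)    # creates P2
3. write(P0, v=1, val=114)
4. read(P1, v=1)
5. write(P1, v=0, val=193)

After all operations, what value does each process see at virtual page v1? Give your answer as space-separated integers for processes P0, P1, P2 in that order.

Answer: 114 40 40

Derivation:
Op 1: fork(P0) -> P1. 2 ppages; refcounts: pp0:2 pp1:2
Op 2: fork(P1) -> P2. 2 ppages; refcounts: pp0:3 pp1:3
Op 3: write(P0, v1, 114). refcount(pp1)=3>1 -> COPY to pp2. 3 ppages; refcounts: pp0:3 pp1:2 pp2:1
Op 4: read(P1, v1) -> 40. No state change.
Op 5: write(P1, v0, 193). refcount(pp0)=3>1 -> COPY to pp3. 4 ppages; refcounts: pp0:2 pp1:2 pp2:1 pp3:1
P0: v1 -> pp2 = 114
P1: v1 -> pp1 = 40
P2: v1 -> pp1 = 40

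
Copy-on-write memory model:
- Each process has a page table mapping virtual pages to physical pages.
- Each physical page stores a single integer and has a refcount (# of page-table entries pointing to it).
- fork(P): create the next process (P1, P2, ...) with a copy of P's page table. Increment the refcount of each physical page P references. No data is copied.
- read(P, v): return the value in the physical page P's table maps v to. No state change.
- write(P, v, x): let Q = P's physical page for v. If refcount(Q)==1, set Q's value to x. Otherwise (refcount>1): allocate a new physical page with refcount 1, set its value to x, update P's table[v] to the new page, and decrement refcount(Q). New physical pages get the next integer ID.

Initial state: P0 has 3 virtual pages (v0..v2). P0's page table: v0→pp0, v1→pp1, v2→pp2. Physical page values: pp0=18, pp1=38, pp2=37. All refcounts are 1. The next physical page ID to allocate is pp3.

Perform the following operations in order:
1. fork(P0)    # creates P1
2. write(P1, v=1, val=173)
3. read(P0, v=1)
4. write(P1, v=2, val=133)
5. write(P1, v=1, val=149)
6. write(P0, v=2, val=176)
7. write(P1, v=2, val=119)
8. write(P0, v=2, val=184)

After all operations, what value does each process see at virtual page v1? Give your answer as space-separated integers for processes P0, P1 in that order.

Op 1: fork(P0) -> P1. 3 ppages; refcounts: pp0:2 pp1:2 pp2:2
Op 2: write(P1, v1, 173). refcount(pp1)=2>1 -> COPY to pp3. 4 ppages; refcounts: pp0:2 pp1:1 pp2:2 pp3:1
Op 3: read(P0, v1) -> 38. No state change.
Op 4: write(P1, v2, 133). refcount(pp2)=2>1 -> COPY to pp4. 5 ppages; refcounts: pp0:2 pp1:1 pp2:1 pp3:1 pp4:1
Op 5: write(P1, v1, 149). refcount(pp3)=1 -> write in place. 5 ppages; refcounts: pp0:2 pp1:1 pp2:1 pp3:1 pp4:1
Op 6: write(P0, v2, 176). refcount(pp2)=1 -> write in place. 5 ppages; refcounts: pp0:2 pp1:1 pp2:1 pp3:1 pp4:1
Op 7: write(P1, v2, 119). refcount(pp4)=1 -> write in place. 5 ppages; refcounts: pp0:2 pp1:1 pp2:1 pp3:1 pp4:1
Op 8: write(P0, v2, 184). refcount(pp2)=1 -> write in place. 5 ppages; refcounts: pp0:2 pp1:1 pp2:1 pp3:1 pp4:1
P0: v1 -> pp1 = 38
P1: v1 -> pp3 = 149

Answer: 38 149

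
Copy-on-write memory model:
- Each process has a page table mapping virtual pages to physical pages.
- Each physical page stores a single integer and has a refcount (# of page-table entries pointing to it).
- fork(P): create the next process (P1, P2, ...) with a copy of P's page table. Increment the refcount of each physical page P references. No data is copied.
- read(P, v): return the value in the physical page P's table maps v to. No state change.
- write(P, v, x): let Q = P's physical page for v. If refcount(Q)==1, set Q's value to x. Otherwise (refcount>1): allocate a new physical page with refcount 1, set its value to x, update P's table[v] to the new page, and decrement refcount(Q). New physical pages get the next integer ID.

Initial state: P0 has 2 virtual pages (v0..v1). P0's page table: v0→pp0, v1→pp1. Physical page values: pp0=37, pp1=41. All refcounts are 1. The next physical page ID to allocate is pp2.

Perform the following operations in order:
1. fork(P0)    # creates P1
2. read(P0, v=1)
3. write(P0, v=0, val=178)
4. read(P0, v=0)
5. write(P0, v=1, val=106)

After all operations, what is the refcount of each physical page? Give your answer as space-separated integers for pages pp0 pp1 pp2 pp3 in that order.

Op 1: fork(P0) -> P1. 2 ppages; refcounts: pp0:2 pp1:2
Op 2: read(P0, v1) -> 41. No state change.
Op 3: write(P0, v0, 178). refcount(pp0)=2>1 -> COPY to pp2. 3 ppages; refcounts: pp0:1 pp1:2 pp2:1
Op 4: read(P0, v0) -> 178. No state change.
Op 5: write(P0, v1, 106). refcount(pp1)=2>1 -> COPY to pp3. 4 ppages; refcounts: pp0:1 pp1:1 pp2:1 pp3:1

Answer: 1 1 1 1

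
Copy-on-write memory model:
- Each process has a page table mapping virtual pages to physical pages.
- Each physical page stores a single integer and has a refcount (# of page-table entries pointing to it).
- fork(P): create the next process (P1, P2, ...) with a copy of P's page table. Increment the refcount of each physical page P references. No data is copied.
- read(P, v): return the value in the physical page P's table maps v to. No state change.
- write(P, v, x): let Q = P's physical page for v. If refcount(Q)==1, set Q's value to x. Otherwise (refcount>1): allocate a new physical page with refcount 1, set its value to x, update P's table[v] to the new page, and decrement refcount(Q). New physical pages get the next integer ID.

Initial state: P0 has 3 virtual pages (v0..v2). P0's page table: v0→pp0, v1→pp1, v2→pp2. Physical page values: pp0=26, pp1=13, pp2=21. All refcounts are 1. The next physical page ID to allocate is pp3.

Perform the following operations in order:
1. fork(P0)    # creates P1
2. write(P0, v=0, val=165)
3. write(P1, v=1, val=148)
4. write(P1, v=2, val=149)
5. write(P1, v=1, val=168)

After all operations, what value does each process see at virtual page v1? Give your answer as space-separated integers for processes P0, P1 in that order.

Answer: 13 168

Derivation:
Op 1: fork(P0) -> P1. 3 ppages; refcounts: pp0:2 pp1:2 pp2:2
Op 2: write(P0, v0, 165). refcount(pp0)=2>1 -> COPY to pp3. 4 ppages; refcounts: pp0:1 pp1:2 pp2:2 pp3:1
Op 3: write(P1, v1, 148). refcount(pp1)=2>1 -> COPY to pp4. 5 ppages; refcounts: pp0:1 pp1:1 pp2:2 pp3:1 pp4:1
Op 4: write(P1, v2, 149). refcount(pp2)=2>1 -> COPY to pp5. 6 ppages; refcounts: pp0:1 pp1:1 pp2:1 pp3:1 pp4:1 pp5:1
Op 5: write(P1, v1, 168). refcount(pp4)=1 -> write in place. 6 ppages; refcounts: pp0:1 pp1:1 pp2:1 pp3:1 pp4:1 pp5:1
P0: v1 -> pp1 = 13
P1: v1 -> pp4 = 168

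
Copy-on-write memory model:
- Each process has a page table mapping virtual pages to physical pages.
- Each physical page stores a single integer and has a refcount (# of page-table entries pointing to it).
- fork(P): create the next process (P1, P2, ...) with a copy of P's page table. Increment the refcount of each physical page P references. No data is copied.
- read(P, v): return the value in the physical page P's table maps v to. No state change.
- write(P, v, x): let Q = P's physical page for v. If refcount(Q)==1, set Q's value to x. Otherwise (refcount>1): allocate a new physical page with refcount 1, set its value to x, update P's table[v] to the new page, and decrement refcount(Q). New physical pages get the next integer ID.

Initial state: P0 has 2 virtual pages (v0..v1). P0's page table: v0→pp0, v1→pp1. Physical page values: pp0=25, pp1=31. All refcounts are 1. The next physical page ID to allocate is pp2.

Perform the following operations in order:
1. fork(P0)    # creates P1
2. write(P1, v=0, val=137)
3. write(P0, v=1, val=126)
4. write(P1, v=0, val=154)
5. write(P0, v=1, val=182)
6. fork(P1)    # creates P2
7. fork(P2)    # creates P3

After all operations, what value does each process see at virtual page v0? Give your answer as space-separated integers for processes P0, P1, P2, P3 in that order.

Answer: 25 154 154 154

Derivation:
Op 1: fork(P0) -> P1. 2 ppages; refcounts: pp0:2 pp1:2
Op 2: write(P1, v0, 137). refcount(pp0)=2>1 -> COPY to pp2. 3 ppages; refcounts: pp0:1 pp1:2 pp2:1
Op 3: write(P0, v1, 126). refcount(pp1)=2>1 -> COPY to pp3. 4 ppages; refcounts: pp0:1 pp1:1 pp2:1 pp3:1
Op 4: write(P1, v0, 154). refcount(pp2)=1 -> write in place. 4 ppages; refcounts: pp0:1 pp1:1 pp2:1 pp3:1
Op 5: write(P0, v1, 182). refcount(pp3)=1 -> write in place. 4 ppages; refcounts: pp0:1 pp1:1 pp2:1 pp3:1
Op 6: fork(P1) -> P2. 4 ppages; refcounts: pp0:1 pp1:2 pp2:2 pp3:1
Op 7: fork(P2) -> P3. 4 ppages; refcounts: pp0:1 pp1:3 pp2:3 pp3:1
P0: v0 -> pp0 = 25
P1: v0 -> pp2 = 154
P2: v0 -> pp2 = 154
P3: v0 -> pp2 = 154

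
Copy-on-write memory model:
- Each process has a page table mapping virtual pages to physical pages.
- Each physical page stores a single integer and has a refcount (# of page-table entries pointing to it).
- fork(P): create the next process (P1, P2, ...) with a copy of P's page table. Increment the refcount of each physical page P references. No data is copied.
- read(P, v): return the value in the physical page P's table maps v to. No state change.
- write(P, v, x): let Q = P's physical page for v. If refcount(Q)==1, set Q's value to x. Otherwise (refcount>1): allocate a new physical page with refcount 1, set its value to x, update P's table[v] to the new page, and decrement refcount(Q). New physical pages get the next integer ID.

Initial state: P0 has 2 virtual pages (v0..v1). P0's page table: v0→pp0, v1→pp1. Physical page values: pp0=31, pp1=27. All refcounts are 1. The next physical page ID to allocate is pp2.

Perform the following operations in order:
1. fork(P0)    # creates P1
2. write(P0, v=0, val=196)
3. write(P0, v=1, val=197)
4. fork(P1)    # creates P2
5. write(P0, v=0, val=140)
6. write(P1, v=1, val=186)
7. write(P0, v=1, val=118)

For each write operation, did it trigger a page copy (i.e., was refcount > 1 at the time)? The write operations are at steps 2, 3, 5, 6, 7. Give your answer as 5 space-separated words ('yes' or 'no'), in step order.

Op 1: fork(P0) -> P1. 2 ppages; refcounts: pp0:2 pp1:2
Op 2: write(P0, v0, 196). refcount(pp0)=2>1 -> COPY to pp2. 3 ppages; refcounts: pp0:1 pp1:2 pp2:1
Op 3: write(P0, v1, 197). refcount(pp1)=2>1 -> COPY to pp3. 4 ppages; refcounts: pp0:1 pp1:1 pp2:1 pp3:1
Op 4: fork(P1) -> P2. 4 ppages; refcounts: pp0:2 pp1:2 pp2:1 pp3:1
Op 5: write(P0, v0, 140). refcount(pp2)=1 -> write in place. 4 ppages; refcounts: pp0:2 pp1:2 pp2:1 pp3:1
Op 6: write(P1, v1, 186). refcount(pp1)=2>1 -> COPY to pp4. 5 ppages; refcounts: pp0:2 pp1:1 pp2:1 pp3:1 pp4:1
Op 7: write(P0, v1, 118). refcount(pp3)=1 -> write in place. 5 ppages; refcounts: pp0:2 pp1:1 pp2:1 pp3:1 pp4:1

yes yes no yes no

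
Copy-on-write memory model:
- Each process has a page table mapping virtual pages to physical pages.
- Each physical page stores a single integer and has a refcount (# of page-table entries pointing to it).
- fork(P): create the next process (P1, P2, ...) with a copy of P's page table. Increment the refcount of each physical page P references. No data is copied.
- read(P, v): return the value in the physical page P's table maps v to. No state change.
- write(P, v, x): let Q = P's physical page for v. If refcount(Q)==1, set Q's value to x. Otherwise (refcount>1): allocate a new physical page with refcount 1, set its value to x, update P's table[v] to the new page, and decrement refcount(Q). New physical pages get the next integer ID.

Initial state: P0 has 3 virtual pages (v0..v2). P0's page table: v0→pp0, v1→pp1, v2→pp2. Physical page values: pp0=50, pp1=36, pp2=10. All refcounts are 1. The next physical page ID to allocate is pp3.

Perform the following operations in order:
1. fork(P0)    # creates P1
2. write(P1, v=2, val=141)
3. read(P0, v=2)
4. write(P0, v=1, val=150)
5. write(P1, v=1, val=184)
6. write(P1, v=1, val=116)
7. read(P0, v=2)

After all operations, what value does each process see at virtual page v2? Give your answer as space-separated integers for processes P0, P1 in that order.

Answer: 10 141

Derivation:
Op 1: fork(P0) -> P1. 3 ppages; refcounts: pp0:2 pp1:2 pp2:2
Op 2: write(P1, v2, 141). refcount(pp2)=2>1 -> COPY to pp3. 4 ppages; refcounts: pp0:2 pp1:2 pp2:1 pp3:1
Op 3: read(P0, v2) -> 10. No state change.
Op 4: write(P0, v1, 150). refcount(pp1)=2>1 -> COPY to pp4. 5 ppages; refcounts: pp0:2 pp1:1 pp2:1 pp3:1 pp4:1
Op 5: write(P1, v1, 184). refcount(pp1)=1 -> write in place. 5 ppages; refcounts: pp0:2 pp1:1 pp2:1 pp3:1 pp4:1
Op 6: write(P1, v1, 116). refcount(pp1)=1 -> write in place. 5 ppages; refcounts: pp0:2 pp1:1 pp2:1 pp3:1 pp4:1
Op 7: read(P0, v2) -> 10. No state change.
P0: v2 -> pp2 = 10
P1: v2 -> pp3 = 141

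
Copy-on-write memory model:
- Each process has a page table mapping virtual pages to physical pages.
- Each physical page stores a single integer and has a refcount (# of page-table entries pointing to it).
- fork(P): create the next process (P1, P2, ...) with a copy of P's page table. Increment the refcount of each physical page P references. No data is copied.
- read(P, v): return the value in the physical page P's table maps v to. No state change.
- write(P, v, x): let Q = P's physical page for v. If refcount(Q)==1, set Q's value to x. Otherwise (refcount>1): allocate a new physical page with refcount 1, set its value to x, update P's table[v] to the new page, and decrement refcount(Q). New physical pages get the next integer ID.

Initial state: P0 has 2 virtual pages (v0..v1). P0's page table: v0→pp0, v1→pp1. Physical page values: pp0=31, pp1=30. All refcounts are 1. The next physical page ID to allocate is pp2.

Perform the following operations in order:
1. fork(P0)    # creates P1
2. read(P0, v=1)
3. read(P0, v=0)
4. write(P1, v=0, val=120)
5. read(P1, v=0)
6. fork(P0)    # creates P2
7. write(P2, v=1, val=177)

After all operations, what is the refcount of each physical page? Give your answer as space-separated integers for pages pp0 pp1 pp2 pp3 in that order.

Answer: 2 2 1 1

Derivation:
Op 1: fork(P0) -> P1. 2 ppages; refcounts: pp0:2 pp1:2
Op 2: read(P0, v1) -> 30. No state change.
Op 3: read(P0, v0) -> 31. No state change.
Op 4: write(P1, v0, 120). refcount(pp0)=2>1 -> COPY to pp2. 3 ppages; refcounts: pp0:1 pp1:2 pp2:1
Op 5: read(P1, v0) -> 120. No state change.
Op 6: fork(P0) -> P2. 3 ppages; refcounts: pp0:2 pp1:3 pp2:1
Op 7: write(P2, v1, 177). refcount(pp1)=3>1 -> COPY to pp3. 4 ppages; refcounts: pp0:2 pp1:2 pp2:1 pp3:1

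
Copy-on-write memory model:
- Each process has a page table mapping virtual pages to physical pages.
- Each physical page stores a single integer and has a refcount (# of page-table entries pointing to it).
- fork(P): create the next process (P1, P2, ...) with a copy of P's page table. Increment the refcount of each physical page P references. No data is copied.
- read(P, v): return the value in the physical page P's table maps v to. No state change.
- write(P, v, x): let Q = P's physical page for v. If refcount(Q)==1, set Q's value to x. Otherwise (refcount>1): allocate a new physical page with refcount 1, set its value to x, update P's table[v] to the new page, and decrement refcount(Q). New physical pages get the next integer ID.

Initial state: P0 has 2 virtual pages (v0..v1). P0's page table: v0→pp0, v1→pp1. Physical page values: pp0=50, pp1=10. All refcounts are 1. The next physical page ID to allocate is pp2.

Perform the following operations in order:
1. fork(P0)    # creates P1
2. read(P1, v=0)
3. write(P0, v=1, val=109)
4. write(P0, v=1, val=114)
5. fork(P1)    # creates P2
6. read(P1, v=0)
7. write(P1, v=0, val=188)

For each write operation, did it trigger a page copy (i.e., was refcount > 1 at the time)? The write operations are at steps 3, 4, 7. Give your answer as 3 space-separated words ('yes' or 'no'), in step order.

Op 1: fork(P0) -> P1. 2 ppages; refcounts: pp0:2 pp1:2
Op 2: read(P1, v0) -> 50. No state change.
Op 3: write(P0, v1, 109). refcount(pp1)=2>1 -> COPY to pp2. 3 ppages; refcounts: pp0:2 pp1:1 pp2:1
Op 4: write(P0, v1, 114). refcount(pp2)=1 -> write in place. 3 ppages; refcounts: pp0:2 pp1:1 pp2:1
Op 5: fork(P1) -> P2. 3 ppages; refcounts: pp0:3 pp1:2 pp2:1
Op 6: read(P1, v0) -> 50. No state change.
Op 7: write(P1, v0, 188). refcount(pp0)=3>1 -> COPY to pp3. 4 ppages; refcounts: pp0:2 pp1:2 pp2:1 pp3:1

yes no yes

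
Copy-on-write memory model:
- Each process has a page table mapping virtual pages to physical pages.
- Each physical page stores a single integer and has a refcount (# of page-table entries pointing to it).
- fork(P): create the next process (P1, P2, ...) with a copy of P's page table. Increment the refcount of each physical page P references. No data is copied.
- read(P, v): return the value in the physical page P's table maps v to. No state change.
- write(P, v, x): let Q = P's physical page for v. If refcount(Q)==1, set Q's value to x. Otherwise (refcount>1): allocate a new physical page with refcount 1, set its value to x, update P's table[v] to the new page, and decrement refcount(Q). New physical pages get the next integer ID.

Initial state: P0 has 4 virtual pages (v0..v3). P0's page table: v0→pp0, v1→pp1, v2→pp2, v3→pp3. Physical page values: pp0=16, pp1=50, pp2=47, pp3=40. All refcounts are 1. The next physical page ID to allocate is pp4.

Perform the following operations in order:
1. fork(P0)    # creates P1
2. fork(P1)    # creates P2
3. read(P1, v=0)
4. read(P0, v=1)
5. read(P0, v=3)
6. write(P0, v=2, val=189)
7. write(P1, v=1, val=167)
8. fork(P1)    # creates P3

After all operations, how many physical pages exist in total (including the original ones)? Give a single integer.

Op 1: fork(P0) -> P1. 4 ppages; refcounts: pp0:2 pp1:2 pp2:2 pp3:2
Op 2: fork(P1) -> P2. 4 ppages; refcounts: pp0:3 pp1:3 pp2:3 pp3:3
Op 3: read(P1, v0) -> 16. No state change.
Op 4: read(P0, v1) -> 50. No state change.
Op 5: read(P0, v3) -> 40. No state change.
Op 6: write(P0, v2, 189). refcount(pp2)=3>1 -> COPY to pp4. 5 ppages; refcounts: pp0:3 pp1:3 pp2:2 pp3:3 pp4:1
Op 7: write(P1, v1, 167). refcount(pp1)=3>1 -> COPY to pp5. 6 ppages; refcounts: pp0:3 pp1:2 pp2:2 pp3:3 pp4:1 pp5:1
Op 8: fork(P1) -> P3. 6 ppages; refcounts: pp0:4 pp1:2 pp2:3 pp3:4 pp4:1 pp5:2

Answer: 6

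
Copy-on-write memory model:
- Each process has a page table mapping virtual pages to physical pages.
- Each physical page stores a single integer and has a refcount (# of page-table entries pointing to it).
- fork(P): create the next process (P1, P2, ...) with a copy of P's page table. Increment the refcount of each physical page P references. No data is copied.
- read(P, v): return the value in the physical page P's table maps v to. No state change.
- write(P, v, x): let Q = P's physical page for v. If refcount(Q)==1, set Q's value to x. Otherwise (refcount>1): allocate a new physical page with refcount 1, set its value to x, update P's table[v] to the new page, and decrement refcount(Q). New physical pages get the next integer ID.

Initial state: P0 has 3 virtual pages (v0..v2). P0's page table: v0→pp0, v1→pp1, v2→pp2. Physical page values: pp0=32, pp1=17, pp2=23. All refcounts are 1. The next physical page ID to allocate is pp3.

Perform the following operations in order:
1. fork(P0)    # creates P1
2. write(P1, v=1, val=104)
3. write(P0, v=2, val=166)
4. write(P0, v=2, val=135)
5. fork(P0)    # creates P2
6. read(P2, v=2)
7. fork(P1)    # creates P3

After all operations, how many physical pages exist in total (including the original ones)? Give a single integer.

Op 1: fork(P0) -> P1. 3 ppages; refcounts: pp0:2 pp1:2 pp2:2
Op 2: write(P1, v1, 104). refcount(pp1)=2>1 -> COPY to pp3. 4 ppages; refcounts: pp0:2 pp1:1 pp2:2 pp3:1
Op 3: write(P0, v2, 166). refcount(pp2)=2>1 -> COPY to pp4. 5 ppages; refcounts: pp0:2 pp1:1 pp2:1 pp3:1 pp4:1
Op 4: write(P0, v2, 135). refcount(pp4)=1 -> write in place. 5 ppages; refcounts: pp0:2 pp1:1 pp2:1 pp3:1 pp4:1
Op 5: fork(P0) -> P2. 5 ppages; refcounts: pp0:3 pp1:2 pp2:1 pp3:1 pp4:2
Op 6: read(P2, v2) -> 135. No state change.
Op 7: fork(P1) -> P3. 5 ppages; refcounts: pp0:4 pp1:2 pp2:2 pp3:2 pp4:2

Answer: 5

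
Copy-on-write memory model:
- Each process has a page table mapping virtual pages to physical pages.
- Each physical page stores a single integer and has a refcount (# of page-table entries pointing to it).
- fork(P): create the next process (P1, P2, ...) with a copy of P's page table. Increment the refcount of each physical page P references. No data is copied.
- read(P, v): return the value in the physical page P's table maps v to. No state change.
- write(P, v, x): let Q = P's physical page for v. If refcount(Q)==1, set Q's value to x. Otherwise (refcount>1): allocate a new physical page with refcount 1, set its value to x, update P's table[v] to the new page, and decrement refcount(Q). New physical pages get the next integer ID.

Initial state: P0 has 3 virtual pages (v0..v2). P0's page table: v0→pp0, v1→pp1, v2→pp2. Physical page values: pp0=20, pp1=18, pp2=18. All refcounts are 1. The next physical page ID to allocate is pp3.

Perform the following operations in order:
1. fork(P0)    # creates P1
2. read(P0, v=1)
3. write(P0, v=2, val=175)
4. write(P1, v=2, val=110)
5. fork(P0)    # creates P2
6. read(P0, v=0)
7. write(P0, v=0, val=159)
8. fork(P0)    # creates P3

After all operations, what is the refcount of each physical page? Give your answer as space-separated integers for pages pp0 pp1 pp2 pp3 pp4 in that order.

Answer: 2 4 1 3 2

Derivation:
Op 1: fork(P0) -> P1. 3 ppages; refcounts: pp0:2 pp1:2 pp2:2
Op 2: read(P0, v1) -> 18. No state change.
Op 3: write(P0, v2, 175). refcount(pp2)=2>1 -> COPY to pp3. 4 ppages; refcounts: pp0:2 pp1:2 pp2:1 pp3:1
Op 4: write(P1, v2, 110). refcount(pp2)=1 -> write in place. 4 ppages; refcounts: pp0:2 pp1:2 pp2:1 pp3:1
Op 5: fork(P0) -> P2. 4 ppages; refcounts: pp0:3 pp1:3 pp2:1 pp3:2
Op 6: read(P0, v0) -> 20. No state change.
Op 7: write(P0, v0, 159). refcount(pp0)=3>1 -> COPY to pp4. 5 ppages; refcounts: pp0:2 pp1:3 pp2:1 pp3:2 pp4:1
Op 8: fork(P0) -> P3. 5 ppages; refcounts: pp0:2 pp1:4 pp2:1 pp3:3 pp4:2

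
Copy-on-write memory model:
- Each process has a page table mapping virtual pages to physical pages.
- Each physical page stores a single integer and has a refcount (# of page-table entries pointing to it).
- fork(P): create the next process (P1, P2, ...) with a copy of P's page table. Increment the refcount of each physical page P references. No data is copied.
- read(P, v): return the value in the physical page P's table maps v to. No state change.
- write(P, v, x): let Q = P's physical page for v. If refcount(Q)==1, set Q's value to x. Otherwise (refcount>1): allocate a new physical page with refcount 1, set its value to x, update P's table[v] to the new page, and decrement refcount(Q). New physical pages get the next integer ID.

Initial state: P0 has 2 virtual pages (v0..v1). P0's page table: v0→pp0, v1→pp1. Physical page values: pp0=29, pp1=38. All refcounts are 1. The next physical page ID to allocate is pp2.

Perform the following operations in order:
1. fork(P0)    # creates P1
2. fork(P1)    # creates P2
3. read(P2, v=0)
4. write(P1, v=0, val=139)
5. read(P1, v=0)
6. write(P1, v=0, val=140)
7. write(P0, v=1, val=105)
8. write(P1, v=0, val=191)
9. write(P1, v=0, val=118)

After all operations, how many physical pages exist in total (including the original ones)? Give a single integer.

Op 1: fork(P0) -> P1. 2 ppages; refcounts: pp0:2 pp1:2
Op 2: fork(P1) -> P2. 2 ppages; refcounts: pp0:3 pp1:3
Op 3: read(P2, v0) -> 29. No state change.
Op 4: write(P1, v0, 139). refcount(pp0)=3>1 -> COPY to pp2. 3 ppages; refcounts: pp0:2 pp1:3 pp2:1
Op 5: read(P1, v0) -> 139. No state change.
Op 6: write(P1, v0, 140). refcount(pp2)=1 -> write in place. 3 ppages; refcounts: pp0:2 pp1:3 pp2:1
Op 7: write(P0, v1, 105). refcount(pp1)=3>1 -> COPY to pp3. 4 ppages; refcounts: pp0:2 pp1:2 pp2:1 pp3:1
Op 8: write(P1, v0, 191). refcount(pp2)=1 -> write in place. 4 ppages; refcounts: pp0:2 pp1:2 pp2:1 pp3:1
Op 9: write(P1, v0, 118). refcount(pp2)=1 -> write in place. 4 ppages; refcounts: pp0:2 pp1:2 pp2:1 pp3:1

Answer: 4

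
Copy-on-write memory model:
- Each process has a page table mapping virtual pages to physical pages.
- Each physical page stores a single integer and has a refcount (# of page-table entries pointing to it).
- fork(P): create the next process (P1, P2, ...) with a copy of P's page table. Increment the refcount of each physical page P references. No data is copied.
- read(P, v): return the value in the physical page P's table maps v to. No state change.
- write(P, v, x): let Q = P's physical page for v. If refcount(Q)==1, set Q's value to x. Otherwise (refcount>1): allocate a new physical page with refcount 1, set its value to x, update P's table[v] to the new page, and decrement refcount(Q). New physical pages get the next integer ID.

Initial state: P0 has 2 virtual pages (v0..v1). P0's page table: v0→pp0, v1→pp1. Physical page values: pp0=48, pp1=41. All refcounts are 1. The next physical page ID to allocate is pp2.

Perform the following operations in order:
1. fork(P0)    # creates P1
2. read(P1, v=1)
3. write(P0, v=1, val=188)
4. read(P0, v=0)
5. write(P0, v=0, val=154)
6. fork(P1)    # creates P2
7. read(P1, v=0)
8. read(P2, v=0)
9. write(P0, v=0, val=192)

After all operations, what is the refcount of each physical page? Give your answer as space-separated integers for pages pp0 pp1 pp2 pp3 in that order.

Op 1: fork(P0) -> P1. 2 ppages; refcounts: pp0:2 pp1:2
Op 2: read(P1, v1) -> 41. No state change.
Op 3: write(P0, v1, 188). refcount(pp1)=2>1 -> COPY to pp2. 3 ppages; refcounts: pp0:2 pp1:1 pp2:1
Op 4: read(P0, v0) -> 48. No state change.
Op 5: write(P0, v0, 154). refcount(pp0)=2>1 -> COPY to pp3. 4 ppages; refcounts: pp0:1 pp1:1 pp2:1 pp3:1
Op 6: fork(P1) -> P2. 4 ppages; refcounts: pp0:2 pp1:2 pp2:1 pp3:1
Op 7: read(P1, v0) -> 48. No state change.
Op 8: read(P2, v0) -> 48. No state change.
Op 9: write(P0, v0, 192). refcount(pp3)=1 -> write in place. 4 ppages; refcounts: pp0:2 pp1:2 pp2:1 pp3:1

Answer: 2 2 1 1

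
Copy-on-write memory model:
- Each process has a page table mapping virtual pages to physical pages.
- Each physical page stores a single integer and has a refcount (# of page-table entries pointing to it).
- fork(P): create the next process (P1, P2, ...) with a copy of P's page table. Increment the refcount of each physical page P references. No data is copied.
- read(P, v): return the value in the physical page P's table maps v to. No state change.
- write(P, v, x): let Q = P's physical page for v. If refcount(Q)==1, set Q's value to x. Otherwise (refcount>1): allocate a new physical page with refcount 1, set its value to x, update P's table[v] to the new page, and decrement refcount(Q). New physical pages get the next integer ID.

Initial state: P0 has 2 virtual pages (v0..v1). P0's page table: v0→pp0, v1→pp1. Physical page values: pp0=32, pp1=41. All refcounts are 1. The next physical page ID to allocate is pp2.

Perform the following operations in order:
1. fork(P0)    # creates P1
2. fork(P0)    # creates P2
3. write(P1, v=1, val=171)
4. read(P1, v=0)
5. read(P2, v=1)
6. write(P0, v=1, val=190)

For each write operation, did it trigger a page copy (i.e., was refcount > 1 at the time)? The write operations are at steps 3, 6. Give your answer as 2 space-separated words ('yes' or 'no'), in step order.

Op 1: fork(P0) -> P1. 2 ppages; refcounts: pp0:2 pp1:2
Op 2: fork(P0) -> P2. 2 ppages; refcounts: pp0:3 pp1:3
Op 3: write(P1, v1, 171). refcount(pp1)=3>1 -> COPY to pp2. 3 ppages; refcounts: pp0:3 pp1:2 pp2:1
Op 4: read(P1, v0) -> 32. No state change.
Op 5: read(P2, v1) -> 41. No state change.
Op 6: write(P0, v1, 190). refcount(pp1)=2>1 -> COPY to pp3. 4 ppages; refcounts: pp0:3 pp1:1 pp2:1 pp3:1

yes yes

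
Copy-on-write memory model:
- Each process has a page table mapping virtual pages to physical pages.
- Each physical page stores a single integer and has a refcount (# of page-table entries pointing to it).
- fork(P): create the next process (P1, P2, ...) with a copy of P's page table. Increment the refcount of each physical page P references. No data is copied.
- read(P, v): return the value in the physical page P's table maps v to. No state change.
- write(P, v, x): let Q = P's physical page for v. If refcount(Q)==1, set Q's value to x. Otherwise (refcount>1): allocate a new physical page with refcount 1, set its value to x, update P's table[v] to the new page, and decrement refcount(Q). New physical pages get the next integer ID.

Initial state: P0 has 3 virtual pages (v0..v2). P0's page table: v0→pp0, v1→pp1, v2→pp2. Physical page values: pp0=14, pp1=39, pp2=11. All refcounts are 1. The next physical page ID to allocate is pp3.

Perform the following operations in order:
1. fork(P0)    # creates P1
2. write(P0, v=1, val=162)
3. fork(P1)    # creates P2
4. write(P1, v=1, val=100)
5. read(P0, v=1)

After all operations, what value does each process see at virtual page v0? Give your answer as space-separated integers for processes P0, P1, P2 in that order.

Op 1: fork(P0) -> P1. 3 ppages; refcounts: pp0:2 pp1:2 pp2:2
Op 2: write(P0, v1, 162). refcount(pp1)=2>1 -> COPY to pp3. 4 ppages; refcounts: pp0:2 pp1:1 pp2:2 pp3:1
Op 3: fork(P1) -> P2. 4 ppages; refcounts: pp0:3 pp1:2 pp2:3 pp3:1
Op 4: write(P1, v1, 100). refcount(pp1)=2>1 -> COPY to pp4. 5 ppages; refcounts: pp0:3 pp1:1 pp2:3 pp3:1 pp4:1
Op 5: read(P0, v1) -> 162. No state change.
P0: v0 -> pp0 = 14
P1: v0 -> pp0 = 14
P2: v0 -> pp0 = 14

Answer: 14 14 14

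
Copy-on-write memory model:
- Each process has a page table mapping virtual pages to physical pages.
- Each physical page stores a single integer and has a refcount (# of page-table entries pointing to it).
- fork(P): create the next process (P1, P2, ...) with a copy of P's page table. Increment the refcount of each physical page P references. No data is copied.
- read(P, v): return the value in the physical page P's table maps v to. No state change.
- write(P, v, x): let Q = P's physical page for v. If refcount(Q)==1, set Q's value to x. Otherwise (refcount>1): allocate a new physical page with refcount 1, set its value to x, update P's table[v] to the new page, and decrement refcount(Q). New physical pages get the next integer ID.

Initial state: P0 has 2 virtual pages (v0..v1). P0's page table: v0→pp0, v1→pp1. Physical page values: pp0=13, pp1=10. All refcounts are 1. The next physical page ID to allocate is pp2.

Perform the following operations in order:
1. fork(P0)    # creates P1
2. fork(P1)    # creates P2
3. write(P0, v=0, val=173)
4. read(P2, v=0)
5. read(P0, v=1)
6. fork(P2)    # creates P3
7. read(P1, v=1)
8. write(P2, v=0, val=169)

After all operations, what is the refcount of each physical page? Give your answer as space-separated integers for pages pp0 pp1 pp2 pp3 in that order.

Op 1: fork(P0) -> P1. 2 ppages; refcounts: pp0:2 pp1:2
Op 2: fork(P1) -> P2. 2 ppages; refcounts: pp0:3 pp1:3
Op 3: write(P0, v0, 173). refcount(pp0)=3>1 -> COPY to pp2. 3 ppages; refcounts: pp0:2 pp1:3 pp2:1
Op 4: read(P2, v0) -> 13. No state change.
Op 5: read(P0, v1) -> 10. No state change.
Op 6: fork(P2) -> P3. 3 ppages; refcounts: pp0:3 pp1:4 pp2:1
Op 7: read(P1, v1) -> 10. No state change.
Op 8: write(P2, v0, 169). refcount(pp0)=3>1 -> COPY to pp3. 4 ppages; refcounts: pp0:2 pp1:4 pp2:1 pp3:1

Answer: 2 4 1 1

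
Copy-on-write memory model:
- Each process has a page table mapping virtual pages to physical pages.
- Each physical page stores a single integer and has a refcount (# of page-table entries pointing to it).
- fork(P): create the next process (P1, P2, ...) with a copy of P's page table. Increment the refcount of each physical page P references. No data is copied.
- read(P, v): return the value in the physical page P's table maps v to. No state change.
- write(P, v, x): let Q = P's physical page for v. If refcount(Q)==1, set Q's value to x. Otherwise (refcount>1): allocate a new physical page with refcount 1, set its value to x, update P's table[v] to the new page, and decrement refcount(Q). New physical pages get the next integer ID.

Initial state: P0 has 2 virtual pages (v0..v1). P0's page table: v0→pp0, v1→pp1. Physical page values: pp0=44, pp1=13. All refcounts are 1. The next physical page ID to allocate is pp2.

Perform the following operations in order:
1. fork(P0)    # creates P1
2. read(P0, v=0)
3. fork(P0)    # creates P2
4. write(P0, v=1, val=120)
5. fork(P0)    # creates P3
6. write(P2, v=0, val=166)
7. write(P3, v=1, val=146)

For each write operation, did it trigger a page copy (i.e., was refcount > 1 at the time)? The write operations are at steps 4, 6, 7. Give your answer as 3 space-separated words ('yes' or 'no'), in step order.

Op 1: fork(P0) -> P1. 2 ppages; refcounts: pp0:2 pp1:2
Op 2: read(P0, v0) -> 44. No state change.
Op 3: fork(P0) -> P2. 2 ppages; refcounts: pp0:3 pp1:3
Op 4: write(P0, v1, 120). refcount(pp1)=3>1 -> COPY to pp2. 3 ppages; refcounts: pp0:3 pp1:2 pp2:1
Op 5: fork(P0) -> P3. 3 ppages; refcounts: pp0:4 pp1:2 pp2:2
Op 6: write(P2, v0, 166). refcount(pp0)=4>1 -> COPY to pp3. 4 ppages; refcounts: pp0:3 pp1:2 pp2:2 pp3:1
Op 7: write(P3, v1, 146). refcount(pp2)=2>1 -> COPY to pp4. 5 ppages; refcounts: pp0:3 pp1:2 pp2:1 pp3:1 pp4:1

yes yes yes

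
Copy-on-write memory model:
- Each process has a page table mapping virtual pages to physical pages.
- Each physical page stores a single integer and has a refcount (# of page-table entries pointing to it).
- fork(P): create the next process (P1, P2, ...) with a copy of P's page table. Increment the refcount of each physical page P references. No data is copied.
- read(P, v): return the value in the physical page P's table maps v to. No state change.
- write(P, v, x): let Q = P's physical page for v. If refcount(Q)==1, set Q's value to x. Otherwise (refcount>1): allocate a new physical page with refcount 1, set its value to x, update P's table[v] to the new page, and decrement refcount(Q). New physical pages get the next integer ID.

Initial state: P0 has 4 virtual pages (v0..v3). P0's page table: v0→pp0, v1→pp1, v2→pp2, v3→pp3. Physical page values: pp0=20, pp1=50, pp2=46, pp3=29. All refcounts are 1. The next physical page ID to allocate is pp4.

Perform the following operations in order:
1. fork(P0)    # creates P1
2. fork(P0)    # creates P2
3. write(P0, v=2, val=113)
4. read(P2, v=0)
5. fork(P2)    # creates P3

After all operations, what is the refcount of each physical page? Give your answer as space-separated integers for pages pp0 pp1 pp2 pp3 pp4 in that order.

Op 1: fork(P0) -> P1. 4 ppages; refcounts: pp0:2 pp1:2 pp2:2 pp3:2
Op 2: fork(P0) -> P2. 4 ppages; refcounts: pp0:3 pp1:3 pp2:3 pp3:3
Op 3: write(P0, v2, 113). refcount(pp2)=3>1 -> COPY to pp4. 5 ppages; refcounts: pp0:3 pp1:3 pp2:2 pp3:3 pp4:1
Op 4: read(P2, v0) -> 20. No state change.
Op 5: fork(P2) -> P3. 5 ppages; refcounts: pp0:4 pp1:4 pp2:3 pp3:4 pp4:1

Answer: 4 4 3 4 1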